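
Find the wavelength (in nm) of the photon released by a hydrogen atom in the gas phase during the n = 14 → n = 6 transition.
4018.679 nm

First, find the transition energy using E_n = -13.6057 / n² eV:
E_14 = -13.6057 / 14² = -0.069416837 eV
E_6 = -13.6057 / 6² = -0.377936111 eV

Photon energy: |ΔE| = |E_6 - E_14| = 0.308519274 eV

Convert to wavelength using E = hc/λ with hc = 1239.84 eV·nm:
λ = hc/E = 1239.84 eV·nm / 0.308519274 eV
λ = 4018.679 nm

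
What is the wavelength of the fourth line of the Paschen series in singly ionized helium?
251.1675 nm

The lines of a series are numbered from the longest wavelength (smallest ΔE) outward; the fourth line is the transition from n = n_f + 4 to n_f.
The Paschen series has all transitions ending at n_f = 3.

For He⁺ (Z = 2), the fourth line (δ-line) is the jump from n = 7 to n = 3:
E_7 = -13.6057 × 2² / 7² = -1.11066939 eV
E_3 = -13.6057 × 2² / 3² = -6.04697778 eV
ΔE = E_7 - E_3 = 4.93630839 eV

λ = hc/E = 1239.84 eV·nm / 4.93630839 eV
λ = 251.1675 nm

This is the δ-line of the Paschen series in He⁺.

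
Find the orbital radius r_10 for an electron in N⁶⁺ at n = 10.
0.75597 nm (or 7.55967 Å)

The Bohr radius formula is:
r_n = n² a₀ / Z

where a₀ = 0.05291772 nm is the Bohr radius.

For N⁶⁺ (Z = 7) at n = 10:
r_10 = 10² × 0.05291772 nm / 7
r_10 = 100 × 0.05291772 nm / 7
r_10 = 5.291772 nm / 7
r_10 = 0.75597 nm

The electron orbits at approximately 0.75597 nm from the nucleus.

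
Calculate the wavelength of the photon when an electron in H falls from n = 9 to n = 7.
11302.54 nm

First, find the transition energy using E_n = -13.6057 / n² eV:
E_9 = -13.6057 / 9² = -0.167971605 eV
E_7 = -13.6057 / 7² = -0.277667347 eV

Photon energy: |ΔE| = |E_7 - E_9| = 0.109695742 eV

Convert to wavelength using E = hc/λ with hc = 1239.84 eV·nm:
λ = hc/E = 1239.84 eV·nm / 0.109695742 eV
λ = 11302.54 nm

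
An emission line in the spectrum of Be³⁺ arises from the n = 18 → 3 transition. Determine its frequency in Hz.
5.69e+15 Hz

First, find the transition energy:
E_18 = -13.6057 × 4² / 18² = -0.671886 eV
E_3 = -13.6057 × 4² / 3² = -24.187911 eV
|ΔE| = |E_3 - E_18| = 23.516025 eV

Convert to Joules: E = 23.516025 eV × (1.602177 × 10⁻¹⁹ J/eV) = 3.7677e-18 J

Using E = hf:
f = E/h = 3.7677e-18 J / (6.62607 × 10⁻³⁴ J·s)
f = 5.69e+15 Hz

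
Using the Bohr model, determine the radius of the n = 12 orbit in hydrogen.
7.6202 nm (or 76.2015 Å)

The Bohr radius formula is:
r_n = n² a₀ / Z

where a₀ = 0.0529177 nm is the Bohr radius.

For H (Z = 1) at n = 12:
r_12 = 12² × 0.0529177 nm / 1
r_12 = 144 × 0.0529177 nm / 1
r_12 = 7.62015 nm / 1
r_12 = 7.6202 nm

The electron orbits at approximately 7.6202 nm from the nucleus.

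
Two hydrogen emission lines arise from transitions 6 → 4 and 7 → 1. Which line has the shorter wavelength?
7 → 1

Calculate the energy for each transition:

Transition 6 → 4:
ΔE₁ = |E_4 - E_6| = |-13.6057/4² - (-13.6057/6²)|
ΔE₁ = |-0.8503562500 - (-0.3779361111)| = 0.4724201 eV

Transition 7 → 1:
ΔE₂ = |E_1 - E_7| = |-13.6057/1² - (-13.6057/7²)|
ΔE₂ = |-13.6057000000 - (-0.2776673469)| = 13.3280327 eV

Since 13.3280327 eV > 0.4724201 eV, the transition 7 → 1 emits the more energetic photon.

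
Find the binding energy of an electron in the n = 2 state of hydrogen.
3.40 eV

The ionization energy is the energy needed to remove the electron completely (n → ∞).

For hydrogen, E_n = -13.6057 eV / n².

At n = 2: E_2 = -13.6057 / 2² = -3.40143 eV
At n = ∞: E_∞ = 0 eV

Ionization energy = E_∞ - E_2 = 0 - (-3.40143) = 3.40143 eV
Ionization energy ≈ 3.40 eV

This is also called the binding energy of the electron in state n = 2.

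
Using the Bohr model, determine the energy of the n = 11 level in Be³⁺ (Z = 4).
-1.7991 eV

For hydrogen-like ions, the energy levels scale with Z²:
E_n = -13.6057 Z² / n² eV

For Be³⁺ (Z = 4) at n = 11:
E_11 = -13.6057 × 4² / 11²
E_11 = -13.6057 × 16 / 121
E_11 = -217.6912 / 121
E_11 = -1.7991 eV

The energy is 16 times more negative than hydrogen at the same n due to the stronger nuclear charge.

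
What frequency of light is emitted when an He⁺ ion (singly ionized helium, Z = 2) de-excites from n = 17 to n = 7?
2.23025e+14 Hz

First, find the transition energy:
E_17 = -13.6057 × 2² / 17² = -0.188314187 eV
E_7 = -13.6057 × 2² / 7² = -1.110669388 eV
|ΔE| = |E_7 - E_17| = 0.922355201 eV

Convert to Joules: E = 0.922355201 eV × (1.602177 × 10⁻¹⁹ J/eV) = 1.4777763e-19 J

Using E = hf:
f = E/h = 1.4777763e-19 J / (6.62607 × 10⁻³⁴ J·s)
f = 2.23025e+14 Hz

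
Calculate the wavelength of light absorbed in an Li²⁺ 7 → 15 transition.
634.26 nm

First, find the transition energy using E_n = -13.6057 Z² / n² eV:
E_7 = -13.6057 × 3² / 7² = -2.499006 eV
E_15 = -13.6057 × 3² / 15² = -0.544228 eV

Photon energy: |ΔE| = |E_15 - E_7| = 1.954778 eV

Convert to wavelength using E = hc/λ with hc = 1239.84 eV·nm:
λ = hc/E = 1239.84 eV·nm / 1.954778 eV
λ = 634.26 nm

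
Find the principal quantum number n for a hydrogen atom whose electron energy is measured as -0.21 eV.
n = 8

The exact energy levels follow E_n = -13.6057 eV / n².

The measured value (-0.21 eV) is reported to only 2 significant figures, so we must test candidate n values and see which one matches to that precision.

Candidate energies:
  n = 6:  E = -13.6057/6² = -0.37794 eV
  n = 7:  E = -13.6057/7² = -0.27767 eV
  n = 8:  E = -13.6057/8² = -0.21259 eV  ← matches
  n = 9:  E = -13.6057/9² = -0.16797 eV
  n = 10:  E = -13.6057/10² = -0.13606 eV

Checking against the measurement of -0.21 eV (2 sig figs), only n = 8 agrees:
E_8 = -0.21259 eV, which rounds to -0.21 eV ✓

Therefore n = 8.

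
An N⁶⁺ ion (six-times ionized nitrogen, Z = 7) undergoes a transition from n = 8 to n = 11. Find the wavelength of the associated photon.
252.6616 nm

First, find the transition energy using E_n = -13.6057 Z² / n² eV:
E_8 = -13.6057 × 7² / 8² = -10.41686406 eV
E_11 = -13.6057 × 7² / 11² = -5.50974628 eV

Photon energy: |ΔE| = |E_11 - E_8| = 4.90711778 eV

Convert to wavelength using E = hc/λ with hc = 1239.84 eV·nm:
λ = hc/E = 1239.84 eV·nm / 4.90711778 eV
λ = 252.6616 nm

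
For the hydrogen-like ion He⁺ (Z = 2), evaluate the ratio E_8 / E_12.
2.25

Using E_n = -13.6057 Z² / n² eV with Z = 2:

E_8 = -13.6057 × 2² / 8² = -54.4228 / 64 = -0.85035625 eV
E_12 = -13.6057 × 2² / 12² = -54.4228 / 144 = -0.37793611 eV

The ratio is:
E_8/E_12 = (-0.85035625) / (-0.37793611)
E_8/E_12 = (-54.4228/64) / (-54.4228/144)
E_8/E_12 = 144/64
E_8/E_12 = 2.25
(Note: the Z² factors cancel in the ratio.)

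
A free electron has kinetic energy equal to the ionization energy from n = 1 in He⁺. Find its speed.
4.38e+06 m/s (or 1.4595% of c)

The binding energy at n = 1 for He⁺ is:
E_1 = -13.6057 × 2²/1² = -54.422800 eV
|E_1| = 54.422800 eV

Convert to Joules:
KE = 54.422800 eV × (1.602177 × 10⁻¹⁹ J/eV) = 8.7195e-18 J

Using KE = ½mv²:
v = √(2·KE/m_e)
v = √(2 × 8.7195e-18 J / 9.10938 × 10⁻³¹ kg)
v = 4.38e+06 m/s

This is approximately 1.4595% the speed of light.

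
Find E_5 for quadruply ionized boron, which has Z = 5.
-13.61 eV

For hydrogen-like ions, the energy levels scale with Z²:
E_n = -13.6057 Z² / n² eV

For B⁴⁺ (Z = 5) at n = 5:
E_5 = -13.6057 × 5² / 5²
E_5 = -13.6057 × 25 / 25
E_5 = -340.1425 / 25
E_5 = -13.61 eV

The energy is 25 times more negative than hydrogen at the same n due to the stronger nuclear charge.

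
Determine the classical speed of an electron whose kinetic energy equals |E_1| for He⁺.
4.3754e+06 m/s (or 1.459471% of c)

The binding energy at n = 1 for He⁺ is:
E_1 = -13.6057 × 2²/1² = -54.42280000 eV
|E_1| = 54.42280000 eV

Convert to Joules:
KE = 54.42280000 eV × (1.602177 × 10⁻¹⁹ J/eV) = 8.719496e-18 J

Using KE = ½mv²:
v = √(2·KE/m_e)
v = √(2 × 8.719496e-18 J / 9.10938 × 10⁻³¹ kg)
v = 4.3754e+06 m/s

This is approximately 1.459471% the speed of light.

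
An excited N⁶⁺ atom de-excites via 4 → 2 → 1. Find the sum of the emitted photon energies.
625.0118 eV

The energy levels of N⁶⁺ are E_n = -13.6057 × 7² / n² eV.

First transition (4 → 2):
ΔE₁ = |E_2 - E_4|
ΔE₁ = |-166.6698250000 - (-41.6674562500)| = 125.0023688 eV

Second transition (2 → 1):
ΔE₂ = |E_1 - E_2|
ΔE₂ = |-666.6793000000 - (-166.6698250000)| = 500.0094750 eV

Total energy released:
E_total = ΔE₁ + ΔE₂ = 125.0023688 + 500.0094750 = 625.0118 eV

Note: This equals the direct transition 4 → 1: 625.0118 eV ✓
Energy is conserved regardless of the path taken.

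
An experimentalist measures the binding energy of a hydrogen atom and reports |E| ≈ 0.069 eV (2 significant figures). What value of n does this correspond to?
n = 14

The exact energy levels follow E_n = -13.6057 eV / n².

The measured value (-0.069 eV) is reported to only 2 significant figures, so we must test candidate n values and see which one matches to that precision.

Candidate energies:
  n = 12:  E = -13.6057/12² = -0.094484 eV
  n = 13:  E = -13.6057/13² = -0.080507 eV
  n = 14:  E = -13.6057/14² = -0.069417 eV  ← matches
  n = 15:  E = -13.6057/15² = -0.060470 eV
  n = 16:  E = -13.6057/16² = -0.053147 eV

Checking against the measurement of -0.069 eV (2 sig figs), only n = 14 agrees:
E_14 = -0.069417 eV, which rounds to -0.069 eV ✓

Therefore n = 14.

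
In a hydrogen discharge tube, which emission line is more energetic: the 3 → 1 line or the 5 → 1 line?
5 → 1

Calculate the energy for each transition:

Transition 3 → 1:
ΔE₁ = |E_1 - E_3| = |-13.6057/1² - (-13.6057/3²)|
ΔE₁ = |-13.6057000000 - (-1.5117444444)| = 12.0939556 eV

Transition 5 → 1:
ΔE₂ = |E_1 - E_5| = |-13.6057/1² - (-13.6057/5²)|
ΔE₂ = |-13.6057000000 - (-0.5442280000)| = 13.0614720 eV

Since 13.0614720 eV > 12.0939556 eV, the transition 5 → 1 emits the more energetic photon.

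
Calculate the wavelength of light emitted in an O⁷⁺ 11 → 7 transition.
117.25024 nm

First, find the transition energy using E_n = -13.6057 Z² / n² eV:
E_11 = -13.6057 × 8² / 11² = -7.19640331 eV
E_7 = -13.6057 × 8² / 7² = -17.77071020 eV

Photon energy: |ΔE| = |E_7 - E_11| = 10.57430689 eV

Convert to wavelength using E = hc/λ with hc = 1239.84 eV·nm:
λ = hc/E = 1239.84 eV·nm / 10.57430689 eV
λ = 117.25024 nm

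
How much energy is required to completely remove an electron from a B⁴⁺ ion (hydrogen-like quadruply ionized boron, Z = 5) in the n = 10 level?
3.40 eV

The ionization energy is the energy needed to remove the electron completely (n → ∞).

For a hydrogen-like ion with Z = 5, E_n = -13.6057 Z² / n² eV.

At n = 10: E_10 = -13.6057 × 5² / 10² = -3.40143 eV
At n = ∞: E_∞ = 0 eV

Ionization energy = E_∞ - E_10 = 0 - (-3.40143) = 3.40143 eV
Ionization energy ≈ 3.40 eV

This is also called the binding energy of the electron in state n = 10.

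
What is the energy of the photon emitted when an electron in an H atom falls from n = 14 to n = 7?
0.208 eV

The energy levels are E_n = -13.6057 eV / n².

Energy at n = 14: E_14 = -13.6057 / 14² = -0.069417 eV
Energy at n = 7: E_7 = -13.6057 / 7² = -0.277667 eV

For emission (electron falling to lower state), the photon energy is:
E_photon = E_14 - E_7 = |-0.069417 - (-0.277667)|
E_photon = 0.208 eV

This energy is carried away by the emitted photon.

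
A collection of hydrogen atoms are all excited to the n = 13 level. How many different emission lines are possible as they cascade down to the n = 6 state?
28

The electron can occupy levels n = 6, 7, ..., 13 during de-excitation — that is m = 13 - 6 + 1 = 8 distinct levels.

The number of distinct spectral lines equals the number of ways to choose 2 of these m levels (each pair gives one possible emission transition):

Number of lines = m(m-1)/2 = 8×7/2 = 28

These correspond to all possible transitions between the 8 levels:
13 → 12, 13 → 11, 13 → 10, 13 → 9, 13 → 8, 13 → 7, 13 → 6, 12 → 11...

Each transition produces a photon with a unique energy (and thus wavelength). This count does not depend on Z.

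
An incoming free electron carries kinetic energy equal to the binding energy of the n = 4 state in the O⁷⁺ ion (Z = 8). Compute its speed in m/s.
4.3754e+06 m/s (or 1.4595% of c)

The binding energy at n = 4 for O⁷⁺ is:
E_4 = -13.6057 × 8²/4² = -54.422800 eV
|E_4| = 54.422800 eV

Convert to Joules:
KE = 54.422800 eV × (1.602177 × 10⁻¹⁹ J/eV) = 8.719496e-18 J

Using KE = ½mv²:
v = √(2·KE/m_e)
v = √(2 × 8.719496e-18 J / 9.10938 × 10⁻³¹ kg)
v = 4.3754e+06 m/s

This is approximately 1.4595% the speed of light.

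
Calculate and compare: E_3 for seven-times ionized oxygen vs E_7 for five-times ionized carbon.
O⁷⁺ at n = 3 (E = -96.752 eV)

Using E_n = -13.6057 Z² / n² eV:

O⁷⁺ (Z = 8) at n = 3:
E = -13.6057 × 8² / 3² = -13.6057 × 64 / 9 = -96.751644 eV

C⁵⁺ (Z = 6) at n = 7:
E = -13.6057 × 6² / 7² = -13.6057 × 36 / 49 = -9.996024 eV

Since -96.751644 eV < -9.996024 eV,
O⁷⁺ at n = 3 is more tightly bound (requires more energy to ionize).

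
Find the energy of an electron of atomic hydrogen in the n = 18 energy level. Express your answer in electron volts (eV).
-0.0420 eV

The energy levels of a hydrogen-like atom are given by:
E_n = -13.6057 eV / n²

For n = 18:
E_18 = -13.6057 eV / 18²
E_18 = -13.6057 eV / 324
E_18 = -0.0420 eV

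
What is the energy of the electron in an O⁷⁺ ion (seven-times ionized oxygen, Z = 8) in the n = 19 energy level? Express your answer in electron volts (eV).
-2.412 eV

The energy levels of a hydrogen-like atom are given by:
E_n = -13.6057 Z² / n² eV  (with Z = 8 for O⁷⁺)

For n = 19:
E_19 = -13.6057 × 8² / 19²
E_19 = -13.6057 × 64 / 361
E_19 = -2.412 eV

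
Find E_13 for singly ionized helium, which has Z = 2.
-0.32 eV

For hydrogen-like ions, the energy levels scale with Z²:
E_n = -13.6057 Z² / n² eV

For He⁺ (Z = 2) at n = 13:
E_13 = -13.6057 × 2² / 13²
E_13 = -13.6057 × 4 / 169
E_13 = -54.4228 / 169
E_13 = -0.32 eV

The energy is 4 times more negative than hydrogen at the same n due to the stronger nuclear charge.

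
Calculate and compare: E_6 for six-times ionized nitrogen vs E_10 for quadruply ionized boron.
N⁶⁺ at n = 6 (E = -18.518869 eV)

Using E_n = -13.6057 Z² / n² eV:

N⁶⁺ (Z = 7) at n = 6:
E = -13.6057 × 7² / 6² = -13.6057 × 49 / 36 = -18.518869444 eV

B⁴⁺ (Z = 5) at n = 10:
E = -13.6057 × 5² / 10² = -13.6057 × 25 / 100 = -3.401425000 eV

Since -18.518869444 eV < -3.401425000 eV,
N⁶⁺ at n = 6 is more tightly bound (requires more energy to ionize).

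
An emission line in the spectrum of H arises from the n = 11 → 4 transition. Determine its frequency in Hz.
1.78426e+14 Hz

First, find the transition energy:
E_11 = -13.6057 / 11² = -0.112443802 eV
E_4 = -13.6057 / 4² = -0.850356250 eV
|ΔE| = |E_4 - E_11| = 0.737912448 eV

Convert to Joules: E = 0.737912448 eV × (1.602177 × 10⁻¹⁹ J/eV) = 1.1822664e-19 J

Using E = hf:
f = E/h = 1.1822664e-19 J / (6.62607 × 10⁻³⁴ J·s)
f = 1.78426e+14 Hz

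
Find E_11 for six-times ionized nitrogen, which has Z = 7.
-5.5097 eV

For hydrogen-like ions, the energy levels scale with Z²:
E_n = -13.6057 Z² / n² eV

For N⁶⁺ (Z = 7) at n = 11:
E_11 = -13.6057 × 7² / 11²
E_11 = -13.6057 × 49 / 121
E_11 = -666.6793 / 121
E_11 = -5.5097 eV

The energy is 49 times more negative than hydrogen at the same n due to the stronger nuclear charge.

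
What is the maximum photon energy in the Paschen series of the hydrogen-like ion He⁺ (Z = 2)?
6.046978 eV

The series limit corresponds to the transition from n = ∞ to n = 3.
This is the highest energy (shortest wavelength) transition in the Paschen series.

E_∞ = 0 eV
E_3 = -13.6057 × 2² / 3² = -6.046978 eV

Energy at series limit:
ΔE = E_∞ - E_3 = 0 - (-6.046978) = 6.046978 eV

This energy equals the ionization energy from the n = 3 state of He⁺.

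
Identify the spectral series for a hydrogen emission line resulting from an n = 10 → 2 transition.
Balmer series

The spectral series in hydrogen are named based on the final (lower) energy level:
- Lyman series: n_final = 1 (ultraviolet)
- Balmer series: n_final = 2 (visible/near-UV)
- Paschen series: n_final = 3 (infrared)
- Brackett series: n_final = 4 (infrared)
- Pfund series: n_final = 5 (far infrared)

Since this transition ends at n = 2, it belongs to the Balmer series.

For reference, this 10 → 2 line has photon energy
ΔE = 13.6057 eV × (1/2² - 1/10²) = 3.265368000 eV,
corresponding to wavelength λ = hc/ΔE = 1239.84 eV·nm / 3.265368000 eV = 379.69380 nm in the visible/near-UV region.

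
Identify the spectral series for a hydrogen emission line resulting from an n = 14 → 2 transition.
Balmer series

The spectral series in hydrogen are named based on the final (lower) energy level:
- Lyman series: n_final = 1 (ultraviolet)
- Balmer series: n_final = 2 (visible/near-UV)
- Paschen series: n_final = 3 (infrared)
- Brackett series: n_final = 4 (infrared)
- Pfund series: n_final = 5 (far infrared)

Since this transition ends at n = 2, it belongs to the Balmer series.

For reference, this 14 → 2 line has photon energy
ΔE = 13.6057 eV × (1/2² - 1/14²) = 3.332008 eV,
corresponding to wavelength λ = hc/ΔE = 1239.84 eV·nm / 3.332008 eV = 372.10 nm in the visible/near-UV region.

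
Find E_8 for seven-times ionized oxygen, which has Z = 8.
-13.60570 eV

For hydrogen-like ions, the energy levels scale with Z²:
E_n = -13.6057 Z² / n² eV

For O⁷⁺ (Z = 8) at n = 8:
E_8 = -13.6057 × 8² / 8²
E_8 = -13.6057 × 64 / 64
E_8 = -870.7648 / 64
E_8 = -13.60570 eV

The energy is 64 times more negative than hydrogen at the same n due to the stronger nuclear charge.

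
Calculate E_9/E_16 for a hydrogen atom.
3.16

Using E_n = -13.6057 Z² / n² eV with Z = 1:

E_9 = -13.6057 / 9² = -13.6057 / 81 = -0.16797160 eV
E_16 = -13.6057 / 16² = -13.6057 / 256 = -0.05314727 eV

The ratio is:
E_9/E_16 = (-0.16797160) / (-0.05314727)
E_9/E_16 = (-13.6057/81) / (-13.6057/256)
E_9/E_16 = 256/81
E_9/E_16 = 3.16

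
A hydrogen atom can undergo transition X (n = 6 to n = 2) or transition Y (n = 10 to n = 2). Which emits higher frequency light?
10 → 2

Calculate the energy for each transition:

Transition 6 → 2:
ΔE₁ = |E_2 - E_6| = |-13.6057/2² - (-13.6057/6²)|
ΔE₁ = |-3.401425000000 - (-0.377936111111)| = 3.023488889 eV

Transition 10 → 2:
ΔE₂ = |E_2 - E_10| = |-13.6057/2² - (-13.6057/10²)|
ΔE₂ = |-3.401425000000 - (-0.136057000000)| = 3.265368000 eV

Since 3.265368000 eV > 3.023488889 eV, the transition 10 → 2 emits the more energetic photon.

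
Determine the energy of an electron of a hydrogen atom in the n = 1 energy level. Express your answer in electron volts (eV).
-13.606 eV

The energy levels of a hydrogen-like atom are given by:
E_n = -13.6057 eV / n²

For n = 1:
E_1 = -13.6057 eV / 1²
E_1 = -13.6057 eV / 1
E_1 = -13.606 eV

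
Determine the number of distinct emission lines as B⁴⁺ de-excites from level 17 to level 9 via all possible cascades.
36

The electron can occupy levels n = 9, 10, ..., 17 during de-excitation — that is m = 17 - 9 + 1 = 9 distinct levels.

The number of distinct spectral lines equals the number of ways to choose 2 of these m levels (each pair gives one possible emission transition):

Number of lines = m(m-1)/2 = 9×8/2 = 36

These correspond to all possible transitions between the 9 levels:
17 → 16, 17 → 15, 17 → 14, 17 → 13, 17 → 12, 17 → 11, 17 → 10, 17 → 9...

Each transition produces a photon with a unique energy (and thus wavelength). This count does not depend on Z.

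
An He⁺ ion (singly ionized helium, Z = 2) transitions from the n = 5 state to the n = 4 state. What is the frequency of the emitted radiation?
2.961e+14 Hz

First, find the transition energy:
E_5 = -13.6057 × 2² / 5² = -2.1769120 eV
E_4 = -13.6057 × 2² / 4² = -3.4014250 eV
|ΔE| = |E_4 - E_5| = 1.2245130 eV

Convert to Joules: E = 1.2245130 eV × (1.602177 × 10⁻¹⁹ J/eV) = 1.96189e-19 J

Using E = hf:
f = E/h = 1.96189e-19 J / (6.62607 × 10⁻³⁴ J·s)
f = 2.961e+14 Hz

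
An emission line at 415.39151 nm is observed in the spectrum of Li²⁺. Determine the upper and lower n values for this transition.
n = 8 → n = 5

First, find the photon energy from the wavelength (hc = 1239.84 eV·nm):
E = hc/λ = 1239.84 eV·nm / 415.39151 nm = 2.9847505 eV

The energy levels of Li²⁺ satisfy E_n = -13.6057 × 3² / n² eV, so an emission n_i → n_f releases
ΔE = 13.6057 × 3² × (1/n_f² − 1/n_i²) eV.

Setting ΔE equal to the photon energy:
1/n_f² − 1/n_i² = 2.9847505 / (13.6057 × 3²) = 0.024375001

Since 1/n_i² must be positive, we need 1/n_f² > 0.024375001, i.e. n_f ≤ 6. For each allowed n_f, solve n_i = (1/n_f² − 0.024375001)^(−1/2) and check whether it is a whole number:
  n_f = 1: 1/n_i² = 1.000000000 − 0.024375001 = 0.975624999 → n_i = 1.012  (not an integer) ✗
  n_f = 2: 1/n_i² = 0.250000000 − 0.024375001 = 0.225624999 → n_i = 2.105  (not an integer) ✗
  n_f = 3: 1/n_i² = 0.111111111 − 0.024375001 = 0.086736110 → n_i = 3.395  (not an integer) ✗
  n_f = 4: 1/n_i² = 0.062500000 − 0.024375001 = 0.038124999 → n_i = 5.121  (not an integer) ✗
  n_f = 5: 1/n_i² = 0.040000000 − 0.024375001 = 0.015624999 → n_i = 8.000  → integer, n_i = 8 ✓
  n_f = 6: 1/n_i² = 0.027777778 − 0.024375001 = 0.003402777 → n_i = 17.143  (not an integer) ✗

Only n_f = 5 gives an integer upper level, n_i = 8.

The transition is from n = 8 to n = 5 (emission).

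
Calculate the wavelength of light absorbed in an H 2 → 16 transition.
370.29186 nm

First, find the transition energy using E_n = -13.6057 / n² eV:
E_2 = -13.6057 / 2² = -3.401425000 eV
E_16 = -13.6057 / 16² = -0.053147266 eV

Photon energy: |ΔE| = |E_16 - E_2| = 3.348277734 eV

Convert to wavelength using E = hc/λ with hc = 1239.84 eV·nm:
λ = hc/E = 1239.84 eV·nm / 3.348277734 eV
λ = 370.29186 nm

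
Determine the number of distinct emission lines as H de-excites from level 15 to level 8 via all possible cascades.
28

The electron can occupy levels n = 8, 9, ..., 15 during de-excitation — that is m = 15 - 8 + 1 = 8 distinct levels.

The number of distinct spectral lines equals the number of ways to choose 2 of these m levels (each pair gives one possible emission transition):

Number of lines = m(m-1)/2 = 8×7/2 = 28

These correspond to all possible transitions between the 8 levels:
15 → 14, 15 → 13, 15 → 12, 15 → 11, 15 → 10, 15 → 9, 15 → 8, 14 → 13...

Each transition produces a photon with a unique energy (and thus wavelength). This count does not depend on Z.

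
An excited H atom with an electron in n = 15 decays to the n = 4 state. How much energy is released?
0.789886 eV

The energy levels are E_n = -13.6057 eV / n².

Energy at n = 15: E_15 = -13.6057 / 15² = -0.060469778 eV
Energy at n = 4: E_4 = -13.6057 / 4² = -0.850356250 eV

For emission (electron falling to lower state), the photon energy is:
E_photon = E_15 - E_4 = |-0.060469778 - (-0.850356250)|
E_photon = 0.789886 eV

This energy is carried away by the emitted photon.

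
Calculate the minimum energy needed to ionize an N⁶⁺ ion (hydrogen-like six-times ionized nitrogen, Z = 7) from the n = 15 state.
2.963019 eV

The ionization energy is the energy needed to remove the electron completely (n → ∞).

For a hydrogen-like ion with Z = 7, E_n = -13.6057 Z² / n² eV.

At n = 15: E_15 = -13.6057 × 7² / 15² = -2.963019111 eV
At n = ∞: E_∞ = 0 eV

Ionization energy = E_∞ - E_15 = 0 - (-2.963019111) = 2.963019111 eV
Ionization energy ≈ 2.963019 eV

This is also called the binding energy of the electron in state n = 15.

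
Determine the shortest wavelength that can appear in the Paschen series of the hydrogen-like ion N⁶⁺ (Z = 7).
16.73752 nm

The series limit corresponds to the transition from n = ∞ to n = 3.
This is the highest energy (shortest wavelength) transition in the Paschen series.

E_∞ = 0 eV
E_3 = -13.6057 × 7² / 3² = -74.0754778 eV

Energy at series limit:
ΔE = E_∞ - E_3 = 0 - (-74.0754778) = 74.0754778 eV
λ = hc/E = 1239.84 eV·nm / 74.0754778 eV = 16.73752 nm

This energy equals the ionization energy from the n = 3 state of N⁶⁺.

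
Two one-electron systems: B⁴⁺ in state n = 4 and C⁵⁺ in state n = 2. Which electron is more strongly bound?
C⁵⁺ at n = 2 (E = -122.451 eV)

Using E_n = -13.6057 Z² / n² eV:

B⁴⁺ (Z = 5) at n = 4:
E = -13.6057 × 5² / 4² = -13.6057 × 25 / 16 = -21.258906 eV

C⁵⁺ (Z = 6) at n = 2:
E = -13.6057 × 6² / 2² = -13.6057 × 36 / 4 = -122.451300 eV

Since -122.451300 eV < -21.258906 eV,
C⁵⁺ at n = 2 is more tightly bound (requires more energy to ionize).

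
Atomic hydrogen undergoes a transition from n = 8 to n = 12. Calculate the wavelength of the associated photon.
10497.7743 nm

First, find the transition energy using E_n = -13.6057 / n² eV:
E_8 = -13.6057 / 8² = -0.21258906250 eV
E_12 = -13.6057 / 12² = -0.09448402778 eV

Photon energy: |ΔE| = |E_12 - E_8| = 0.11810503472 eV

Convert to wavelength using E = hc/λ with hc = 1239.84 eV·nm:
λ = hc/E = 1239.84 eV·nm / 0.11810503472 eV
λ = 10497.7743 nm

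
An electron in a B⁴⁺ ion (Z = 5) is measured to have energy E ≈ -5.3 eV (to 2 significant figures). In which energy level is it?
n = 8

The exact energy levels follow E_n = -13.6057 Z² / n² eV with Z = 5.

The measured value (-5.3 eV) is reported to only 2 significant figures, so we must test candidate n values and see which one matches to that precision.

Candidate energies:
  n = 6:  E = -13.6057 × 5² / 6² = -9.448403 eV
  n = 7:  E = -13.6057 × 5² / 7² = -6.941684 eV
  n = 8:  E = -13.6057 × 5² / 8² = -5.314727 eV  ← matches
  n = 9:  E = -13.6057 × 5² / 9² = -4.199290 eV
  n = 10:  E = -13.6057 × 5² / 10² = -3.401425 eV

Checking against the measurement of -5.3 eV (2 sig figs), only n = 8 agrees:
E_8 = -5.314727 eV, which rounds to -5.3 eV ✓

Therefore n = 8.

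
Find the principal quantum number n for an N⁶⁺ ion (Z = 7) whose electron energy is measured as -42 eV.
n = 4

The exact energy levels follow E_n = -13.6057 Z² / n² eV with Z = 7.

The measured value (-42 eV) is reported to only 2 significant figures, so we must test candidate n values and see which one matches to that precision.

Candidate energies:
  n = 2:  E = -13.6057 × 7² / 2² = -166.66983 eV
  n = 3:  E = -13.6057 × 7² / 3² = -74.07548 eV
  n = 4:  E = -13.6057 × 7² / 4² = -41.66746 eV  ← matches
  n = 5:  E = -13.6057 × 7² / 5² = -26.66717 eV
  n = 6:  E = -13.6057 × 7² / 6² = -18.51887 eV

Checking against the measurement of -42 eV (2 sig figs), only n = 4 agrees:
E_4 = -41.66746 eV, which rounds to -42 eV ✓

Therefore n = 4.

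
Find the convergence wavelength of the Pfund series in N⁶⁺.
46.49312 nm

The series limit corresponds to the transition from n = ∞ to n = 5.
This is the highest energy (shortest wavelength) transition in the Pfund series.

E_∞ = 0 eV
E_5 = -13.6057 × 7² / 5² = -26.6671720 eV

Energy at series limit:
ΔE = E_∞ - E_5 = 0 - (-26.6671720) = 26.6671720 eV
λ = hc/E = 1239.84 eV·nm / 26.6671720 eV = 46.49312 nm

This energy equals the ionization energy from the n = 5 state of N⁶⁺.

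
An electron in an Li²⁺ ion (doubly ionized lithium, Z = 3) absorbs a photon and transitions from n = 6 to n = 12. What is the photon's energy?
2.55 eV

The energy levels of a hydrogen-like atom are E_n = -13.6057 Z² eV / n².

Energy at n = 6: E_6 = -13.6057 × 3² / 6² = -3.40143 eV
Energy at n = 12: E_12 = -13.6057 × 3² / 12² = -0.85036 eV

The excitation energy is the difference:
ΔE = E_12 - E_6
ΔE = -0.85036 - (-3.40143)
ΔE = 2.55 eV

Since this is positive, energy must be absorbed (photon absorption).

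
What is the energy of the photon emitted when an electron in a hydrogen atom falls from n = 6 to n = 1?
13.228 eV

The energy levels are E_n = -13.6057 eV / n².

Energy at n = 6: E_6 = -13.6057 / 6² = -0.377936 eV
Energy at n = 1: E_1 = -13.6057 / 1² = -13.605700 eV

For emission (electron falling to lower state), the photon energy is:
E_photon = E_6 - E_1 = |-0.377936 - (-13.605700)|
E_photon = 13.228 eV

This energy is carried away by the emitted photon.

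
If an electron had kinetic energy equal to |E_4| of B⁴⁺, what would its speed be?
2.735e+06 m/s (or 0.9122% of c)

The binding energy at n = 4 for B⁴⁺ is:
E_4 = -13.6057 × 5²/4² = -21.258906 eV
|E_4| = 21.258906 eV

Convert to Joules:
KE = 21.258906 eV × (1.602177 × 10⁻¹⁹ J/eV) = 3.40605e-18 J

Using KE = ½mv²:
v = √(2·KE/m_e)
v = √(2 × 3.40605e-18 J / 9.10938 × 10⁻³¹ kg)
v = 2.735e+06 m/s

This is approximately 0.9122% the speed of light.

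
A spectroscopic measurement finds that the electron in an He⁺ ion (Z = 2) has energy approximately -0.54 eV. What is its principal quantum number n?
n = 10

The exact energy levels follow E_n = -13.6057 Z² / n² eV with Z = 2.

The measured value (-0.54 eV) is reported to only 2 significant figures, so we must test candidate n values and see which one matches to that precision.

Candidate energies:
  n = 8:  E = -13.6057 × 2² / 8² = -0.85036 eV
  n = 9:  E = -13.6057 × 2² / 9² = -0.67189 eV
  n = 10:  E = -13.6057 × 2² / 10² = -0.54423 eV  ← matches
  n = 11:  E = -13.6057 × 2² / 11² = -0.44978 eV
  n = 12:  E = -13.6057 × 2² / 12² = -0.37794 eV

Checking against the measurement of -0.54 eV (2 sig figs), only n = 10 agrees:
E_10 = -0.54423 eV, which rounds to -0.54 eV ✓

Therefore n = 10.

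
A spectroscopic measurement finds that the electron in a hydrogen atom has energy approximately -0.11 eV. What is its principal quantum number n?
n = 11

The exact energy levels follow E_n = -13.6057 eV / n².

The measured value (-0.11 eV) is reported to only 2 significant figures, so we must test candidate n values and see which one matches to that precision.

Candidate energies:
  n = 9:  E = -13.6057/9² = -0.16797 eV
  n = 10:  E = -13.6057/10² = -0.13606 eV
  n = 11:  E = -13.6057/11² = -0.11244 eV  ← matches
  n = 12:  E = -13.6057/12² = -0.09448 eV
  n = 13:  E = -13.6057/13² = -0.08051 eV

Checking against the measurement of -0.11 eV (2 sig figs), only n = 11 agrees:
E_11 = -0.11244 eV, which rounds to -0.11 eV ✓

Therefore n = 11.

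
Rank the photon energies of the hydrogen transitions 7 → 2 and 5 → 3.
7 → 2

Calculate the energy for each transition:

Transition 7 → 2:
ΔE₁ = |E_2 - E_7| = |-13.6057/2² - (-13.6057/7²)|
ΔE₁ = |-3.401425000000 - (-0.277667346939)| = 3.123757653 eV

Transition 5 → 3:
ΔE₂ = |E_3 - E_5| = |-13.6057/3² - (-13.6057/5²)|
ΔE₂ = |-1.511744444444 - (-0.544228000000)| = 0.967516444 eV

Since 3.123757653 eV > 0.967516444 eV, the transition 7 → 2 emits the more energetic photon.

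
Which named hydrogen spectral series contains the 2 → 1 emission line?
Lyman series

The spectral series in hydrogen are named based on the final (lower) energy level:
- Lyman series: n_final = 1 (ultraviolet)
- Balmer series: n_final = 2 (visible/near-UV)
- Paschen series: n_final = 3 (infrared)
- Brackett series: n_final = 4 (infrared)
- Pfund series: n_final = 5 (far infrared)

Since this transition ends at n = 1, it belongs to the Lyman series.

For reference, this 2 → 1 line has photon energy
ΔE = 13.6057 eV × (1/1² - 1/2²) = 10.20427500 eV,
corresponding to wavelength λ = hc/ΔE = 1239.84 eV·nm / 10.20427500 eV = 121.50202 nm in the ultraviolet region.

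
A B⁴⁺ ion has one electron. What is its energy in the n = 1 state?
-340.14250 eV

For hydrogen-like ions, the energy levels scale with Z²:
E_n = -13.6057 Z² / n² eV

For B⁴⁺ (Z = 5) at n = 1:
E_1 = -13.6057 × 5² / 1²
E_1 = -13.6057 × 25 / 1
E_1 = -340.1425 / 1
E_1 = -340.14250 eV

The energy is 25 times more negative than hydrogen at the same n due to the stronger nuclear charge.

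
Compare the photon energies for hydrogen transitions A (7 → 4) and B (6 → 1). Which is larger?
6 → 1

Calculate the energy for each transition:

Transition 7 → 4:
ΔE₁ = |E_4 - E_7| = |-13.6057/4² - (-13.6057/7²)|
ΔE₁ = |-0.850356250000 - (-0.277667346939)| = 0.572688903 eV

Transition 6 → 1:
ΔE₂ = |E_1 - E_6| = |-13.6057/1² - (-13.6057/6²)|
ΔE₂ = |-13.605700000000 - (-0.377936111111)| = 13.227763889 eV

Since 13.227763889 eV > 0.572688903 eV, the transition 6 → 1 emits the more energetic photon.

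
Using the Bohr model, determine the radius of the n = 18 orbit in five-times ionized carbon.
2.85756 nm (or 28.57557 Å)

The Bohr radius formula is:
r_n = n² a₀ / Z

where a₀ = 0.05291772 nm is the Bohr radius.

For C⁵⁺ (Z = 6) at n = 18:
r_18 = 18² × 0.05291772 nm / 6
r_18 = 324 × 0.05291772 nm / 6
r_18 = 17.145341 nm / 6
r_18 = 2.85756 nm

The electron orbits at approximately 2.85756 nm from the nucleus.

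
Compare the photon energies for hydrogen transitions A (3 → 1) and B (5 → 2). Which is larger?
3 → 1

Calculate the energy for each transition:

Transition 3 → 1:
ΔE₁ = |E_1 - E_3| = |-13.6057/1² - (-13.6057/3²)|
ΔE₁ = |-13.6057000000 - (-1.5117444444)| = 12.0939556 eV

Transition 5 → 2:
ΔE₂ = |E_2 - E_5| = |-13.6057/2² - (-13.6057/5²)|
ΔE₂ = |-3.4014250000 - (-0.5442280000)| = 2.8571970 eV

Since 12.0939556 eV > 2.8571970 eV, the transition 3 → 1 emits the more energetic photon.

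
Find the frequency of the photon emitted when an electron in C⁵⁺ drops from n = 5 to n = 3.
8.422e+15 Hz

First, find the transition energy:
E_5 = -13.6057 × 6² / 5² = -19.59220800 eV
E_3 = -13.6057 × 6² / 3² = -54.42280000 eV
|ΔE| = |E_3 - E_5| = 34.83059200 eV

Convert to Joules: E = 34.83059200 eV × (1.602177 × 10⁻¹⁹ J/eV) = 5.58048e-18 J

Using E = hf:
f = E/h = 5.58048e-18 J / (6.62607 × 10⁻³⁴ J·s)
f = 8.422e+15 Hz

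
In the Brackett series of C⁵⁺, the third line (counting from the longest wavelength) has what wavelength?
60.137362 nm

The lines of a series are numbered from the longest wavelength (smallest ΔE) outward; the third line is the transition from n = n_f + 3 to n_f.
The Brackett series has all transitions ending at n_f = 4.

For C⁵⁺ (Z = 6), the third line (γ-line) is the jump from n = 7 to n = 4:
E_7 = -13.6057 × 6² / 7² = -9.99602449 eV
E_4 = -13.6057 × 6² / 4² = -30.61282500 eV
ΔE = E_7 - E_4 = 20.61680051 eV

λ = hc/E = 1239.84 eV·nm / 20.61680051 eV
λ = 60.137362 nm

This is the γ-line of the Brackett series in C⁵⁺.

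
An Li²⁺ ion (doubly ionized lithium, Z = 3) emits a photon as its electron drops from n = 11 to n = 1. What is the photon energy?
121.439 eV

The energy levels are E_n = -13.6057 Z² eV / n².

Energy at n = 11: E_11 = -13.6057 × 3² / 11² = -1.011994 eV
Energy at n = 1: E_1 = -13.6057 × 3² / 1² = -122.451300 eV

For emission (electron falling to lower state), the photon energy is:
E_photon = E_11 - E_1 = |-1.011994 - (-122.451300)|
E_photon = 121.439 eV

This energy is carried away by the emitted photon.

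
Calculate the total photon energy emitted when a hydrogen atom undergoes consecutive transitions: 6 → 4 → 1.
13.227764 eV

The energy levels of hydrogen are E_n = -13.6057 / n² eV.

First transition (6 → 4):
ΔE₁ = |E_4 - E_6|
ΔE₁ = |-0.850356250000 - (-0.377936111111)| = 0.472420139 eV

Second transition (4 → 1):
ΔE₂ = |E_1 - E_4|
ΔE₂ = |-13.605700000000 - (-0.850356250000)| = 12.755343750 eV

Total energy released:
E_total = ΔE₁ + ΔE₂ = 0.472420139 + 12.755343750 = 13.227764 eV

Note: This equals the direct transition 6 → 1: 13.227764 eV ✓
Energy is conserved regardless of the path taken.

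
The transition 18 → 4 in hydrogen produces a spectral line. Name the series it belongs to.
Brackett series

The spectral series in hydrogen are named based on the final (lower) energy level:
- Lyman series: n_final = 1 (ultraviolet)
- Balmer series: n_final = 2 (visible/near-UV)
- Paschen series: n_final = 3 (infrared)
- Brackett series: n_final = 4 (infrared)
- Pfund series: n_final = 5 (far infrared)

Since this transition ends at n = 4, it belongs to the Brackett series.

For reference, this 18 → 4 line has photon energy
ΔE = 13.6057 eV × (1/4² - 1/18²) = 0.80836335 eV,
corresponding to wavelength λ = hc/ΔE = 1239.84 eV·nm / 0.80836335 eV = 1533.77 nm in the infrared region.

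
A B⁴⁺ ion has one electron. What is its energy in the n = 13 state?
-2.013 eV

For hydrogen-like ions, the energy levels scale with Z²:
E_n = -13.6057 Z² / n² eV

For B⁴⁺ (Z = 5) at n = 13:
E_13 = -13.6057 × 5² / 13²
E_13 = -13.6057 × 25 / 169
E_13 = -340.1425 / 169
E_13 = -2.013 eV

The energy is 25 times more negative than hydrogen at the same n due to the stronger nuclear charge.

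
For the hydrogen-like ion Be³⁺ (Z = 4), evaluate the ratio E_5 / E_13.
6.760

Using E_n = -13.6057 Z² / n² eV with Z = 4:

E_5 = -13.6057 × 4² / 5² = -217.6912 / 25 = -8.707648000 eV
E_13 = -13.6057 × 4² / 13² = -217.6912 / 169 = -1.288113609 eV

The ratio is:
E_5/E_13 = (-8.707648000) / (-1.288113609)
E_5/E_13 = (-217.6912/25) / (-217.6912/169)
E_5/E_13 = 169/25
E_5/E_13 = 6.760
(Note: the Z² factors cancel in the ratio.)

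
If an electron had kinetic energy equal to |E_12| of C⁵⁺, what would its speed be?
1.0938e+06 m/s (or 0.36487% of c)

The binding energy at n = 12 for C⁵⁺ is:
E_12 = -13.6057 × 6²/12² = -3.4014250 eV
|E_12| = 3.4014250 eV

Convert to Joules:
KE = 3.4014250 eV × (1.602177 × 10⁻¹⁹ J/eV) = 5.449685e-19 J

Using KE = ½mv²:
v = √(2·KE/m_e)
v = √(2 × 5.449685e-19 J / 9.10938 × 10⁻³¹ kg)
v = 1.0938e+06 m/s

This is approximately 0.36487% the speed of light.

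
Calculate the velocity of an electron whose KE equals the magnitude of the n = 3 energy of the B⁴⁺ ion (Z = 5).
3.64615e+06 m/s (or 1.2162% of c)

The binding energy at n = 3 for B⁴⁺ is:
E_3 = -13.6057 × 5²/3² = -37.7936111 eV
|E_3| = 37.7936111 eV

Convert to Joules:
KE = 37.7936111 eV × (1.602177 × 10⁻¹⁹ J/eV) = 6.0552054e-18 J

Using KE = ½mv²:
v = √(2·KE/m_e)
v = √(2 × 6.0552054e-18 J / 9.10938 × 10⁻³¹ kg)
v = 3.64615e+06 m/s

This is approximately 1.2162% the speed of light.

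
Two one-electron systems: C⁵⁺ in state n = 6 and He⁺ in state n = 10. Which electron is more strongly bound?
C⁵⁺ at n = 6 (E = -13.606 eV)

Using E_n = -13.6057 Z² / n² eV:

C⁵⁺ (Z = 6) at n = 6:
E = -13.6057 × 6² / 6² = -13.6057 × 36 / 36 = -13.605700 eV

He⁺ (Z = 2) at n = 10:
E = -13.6057 × 2² / 10² = -13.6057 × 4 / 100 = -0.544228 eV

Since -13.605700 eV < -0.544228 eV,
C⁵⁺ at n = 6 is more tightly bound (requires more energy to ionize).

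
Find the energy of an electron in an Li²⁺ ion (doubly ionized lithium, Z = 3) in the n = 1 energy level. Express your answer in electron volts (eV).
-122.45 eV

The energy levels of a hydrogen-like atom are given by:
E_n = -13.6057 Z² / n² eV  (with Z = 3 for Li²⁺)

For n = 1:
E_1 = -13.6057 × 3² / 1²
E_1 = -13.6057 × 9 / 1
E_1 = -122.45 eV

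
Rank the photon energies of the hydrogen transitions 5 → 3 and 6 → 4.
5 → 3

Calculate the energy for each transition:

Transition 5 → 3:
ΔE₁ = |E_3 - E_5| = |-13.6057/3² - (-13.6057/5²)|
ΔE₁ = |-1.51174444 - (-0.54422800)| = 0.96752 eV

Transition 6 → 4:
ΔE₂ = |E_4 - E_6| = |-13.6057/4² - (-13.6057/6²)|
ΔE₂ = |-0.85035625 - (-0.37793611)| = 0.47242 eV

Since 0.96752 eV > 0.47242 eV, the transition 5 → 3 emits the more energetic photon.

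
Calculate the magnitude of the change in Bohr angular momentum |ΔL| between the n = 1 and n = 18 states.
1.793e-33 J·s (or 17ℏ)

In the Bohr model, L_n = nℏ where ℏ = 1.05457e-34 J·s.

L_18 = 18ℏ = 1.89823e-33 J·s
L_1 = 1ℏ = 1.05457e-34 J·s

ΔL = L_18 - L_1 = (18 - 1)ℏ = 17ℏ
ΔL = 17 × 1.05457e-34 J·s = 1.793e-33 J·s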